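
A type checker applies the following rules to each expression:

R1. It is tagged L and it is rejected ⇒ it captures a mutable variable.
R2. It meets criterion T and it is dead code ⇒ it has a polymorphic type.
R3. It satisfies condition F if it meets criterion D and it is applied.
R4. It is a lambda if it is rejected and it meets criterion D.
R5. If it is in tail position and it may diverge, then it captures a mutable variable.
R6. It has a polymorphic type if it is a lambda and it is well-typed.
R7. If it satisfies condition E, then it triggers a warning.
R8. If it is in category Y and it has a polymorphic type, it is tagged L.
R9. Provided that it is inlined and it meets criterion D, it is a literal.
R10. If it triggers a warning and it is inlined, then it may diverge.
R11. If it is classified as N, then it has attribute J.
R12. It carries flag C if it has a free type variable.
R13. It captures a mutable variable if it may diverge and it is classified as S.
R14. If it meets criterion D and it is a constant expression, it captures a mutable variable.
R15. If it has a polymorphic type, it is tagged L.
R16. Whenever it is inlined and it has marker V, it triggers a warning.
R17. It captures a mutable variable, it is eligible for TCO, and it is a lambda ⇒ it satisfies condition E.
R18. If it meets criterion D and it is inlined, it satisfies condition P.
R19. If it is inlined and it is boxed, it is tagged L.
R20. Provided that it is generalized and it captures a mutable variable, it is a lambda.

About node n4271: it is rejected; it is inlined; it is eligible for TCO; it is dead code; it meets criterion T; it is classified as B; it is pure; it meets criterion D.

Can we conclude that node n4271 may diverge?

By R2 (it meets criterion T, it is dead code): it has a polymorphic type.
By R4 (it is rejected, it meets criterion D): it is a lambda.
By R15 (it has a polymorphic type): it is tagged L.
By R1 (it is tagged L, it is rejected): it captures a mutable variable.
By R17 (it captures a mutable variable, it is eligible for TCO, it is a lambda): it satisfies condition E.
By R7 (it satisfies condition E): it triggers a warning.
By R10 (it triggers a warning, it is inlined): it may diverge.

Yes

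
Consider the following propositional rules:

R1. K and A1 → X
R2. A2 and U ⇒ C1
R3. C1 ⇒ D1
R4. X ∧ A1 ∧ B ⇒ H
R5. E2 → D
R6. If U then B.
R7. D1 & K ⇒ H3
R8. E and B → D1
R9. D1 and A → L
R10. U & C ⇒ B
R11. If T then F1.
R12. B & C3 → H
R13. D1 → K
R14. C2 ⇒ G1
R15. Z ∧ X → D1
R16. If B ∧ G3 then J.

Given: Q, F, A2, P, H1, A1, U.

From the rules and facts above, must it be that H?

C1  (by R2: A2, U)
D1  (by R3: C1)
B  (by R6: U)
K  (by R13: D1)
X  (by R1: K, A1)
H  (by R4: X, A1, B)

Yes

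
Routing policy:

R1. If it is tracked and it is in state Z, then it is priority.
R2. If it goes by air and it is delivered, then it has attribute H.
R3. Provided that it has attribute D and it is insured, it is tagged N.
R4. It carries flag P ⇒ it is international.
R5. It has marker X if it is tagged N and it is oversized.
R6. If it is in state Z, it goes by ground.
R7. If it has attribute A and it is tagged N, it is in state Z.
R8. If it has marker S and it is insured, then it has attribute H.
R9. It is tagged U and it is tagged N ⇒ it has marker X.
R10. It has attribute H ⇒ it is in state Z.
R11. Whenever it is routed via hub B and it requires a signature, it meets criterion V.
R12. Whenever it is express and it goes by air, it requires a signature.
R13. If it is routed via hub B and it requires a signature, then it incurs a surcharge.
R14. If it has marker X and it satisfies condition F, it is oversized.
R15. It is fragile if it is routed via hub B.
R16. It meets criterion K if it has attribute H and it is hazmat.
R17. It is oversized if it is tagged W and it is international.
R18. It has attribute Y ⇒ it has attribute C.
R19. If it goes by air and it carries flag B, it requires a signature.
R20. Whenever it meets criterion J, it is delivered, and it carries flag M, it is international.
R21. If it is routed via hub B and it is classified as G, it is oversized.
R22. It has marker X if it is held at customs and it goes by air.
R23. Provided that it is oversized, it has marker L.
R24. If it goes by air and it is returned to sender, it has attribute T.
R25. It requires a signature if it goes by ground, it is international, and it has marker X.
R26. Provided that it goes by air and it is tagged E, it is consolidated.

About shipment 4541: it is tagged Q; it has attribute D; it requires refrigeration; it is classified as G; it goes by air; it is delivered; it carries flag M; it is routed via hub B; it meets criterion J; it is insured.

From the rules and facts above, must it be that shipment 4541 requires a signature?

Yes

By R2 (it goes by air, it is delivered): it has attribute H.
By R3 (it has attribute D, it is insured): it is tagged N.
By R10 (it has attribute H): it is in state Z.
By R20 (it meets criterion J, it is delivered, it carries flag M): it is international.
By R21 (it is routed via hub B, it is classified as G): it is oversized.
By R5 (it is tagged N, it is oversized): it has marker X.
By R6 (it is in state Z): it goes by ground.
By R25 (it goes by ground, it is international, it has marker X): it requires a signature.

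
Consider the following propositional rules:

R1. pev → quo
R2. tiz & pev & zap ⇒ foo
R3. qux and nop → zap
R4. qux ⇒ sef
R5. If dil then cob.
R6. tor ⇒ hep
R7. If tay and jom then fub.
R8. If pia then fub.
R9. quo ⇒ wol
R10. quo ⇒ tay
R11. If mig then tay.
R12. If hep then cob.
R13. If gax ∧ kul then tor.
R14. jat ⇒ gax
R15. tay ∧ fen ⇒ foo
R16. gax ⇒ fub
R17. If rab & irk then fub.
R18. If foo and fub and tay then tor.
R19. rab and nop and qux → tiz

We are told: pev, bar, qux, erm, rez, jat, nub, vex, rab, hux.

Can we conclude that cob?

Forward chaining from the given facts derives: quo, sef, wol, tay, gax, fub.
Rules concluding cob: R5 needs dil; R12 needs hep — none of these are established.

No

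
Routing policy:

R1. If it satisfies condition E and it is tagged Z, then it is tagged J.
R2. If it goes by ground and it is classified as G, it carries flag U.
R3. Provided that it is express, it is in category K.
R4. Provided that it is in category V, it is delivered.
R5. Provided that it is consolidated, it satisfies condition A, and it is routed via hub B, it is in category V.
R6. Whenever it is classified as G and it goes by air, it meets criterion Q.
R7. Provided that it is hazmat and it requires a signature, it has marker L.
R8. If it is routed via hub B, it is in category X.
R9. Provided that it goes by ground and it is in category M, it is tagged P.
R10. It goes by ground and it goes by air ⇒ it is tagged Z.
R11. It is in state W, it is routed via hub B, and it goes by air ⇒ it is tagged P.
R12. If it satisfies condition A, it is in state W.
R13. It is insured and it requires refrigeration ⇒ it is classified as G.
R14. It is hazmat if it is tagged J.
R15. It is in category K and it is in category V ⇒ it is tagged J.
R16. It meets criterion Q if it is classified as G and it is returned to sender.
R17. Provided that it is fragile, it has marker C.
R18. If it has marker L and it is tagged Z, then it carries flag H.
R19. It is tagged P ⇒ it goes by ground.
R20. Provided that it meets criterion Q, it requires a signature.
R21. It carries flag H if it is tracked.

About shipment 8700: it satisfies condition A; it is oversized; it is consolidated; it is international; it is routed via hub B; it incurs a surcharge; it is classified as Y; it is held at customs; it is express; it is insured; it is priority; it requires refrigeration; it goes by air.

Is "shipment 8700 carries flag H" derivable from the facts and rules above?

By R3 (it is express): it is in category K.
By R5 (it is consolidated, it satisfies condition A, it is routed via hub B): it is in category V.
By R12 (it satisfies condition A): it is in state W.
By R13 (it is insured, it requires refrigeration): it is classified as G.
By R15 (it is in category K, it is in category V): it is tagged J.
By R6 (it is classified as G, it goes by air): it meets criterion Q.
By R11 (it is in state W, it is routed via hub B, it goes by air): it is tagged P.
By R14 (it is tagged J): it is hazmat.
By R19 (it is tagged P): it goes by ground.
By R20 (it meets criterion Q): it requires a signature.
By R7 (it is hazmat, it requires a signature): it has marker L.
By R10 (it goes by ground, it goes by air): it is tagged Z.
By R18 (it has marker L, it is tagged Z): it carries flag H.

Yes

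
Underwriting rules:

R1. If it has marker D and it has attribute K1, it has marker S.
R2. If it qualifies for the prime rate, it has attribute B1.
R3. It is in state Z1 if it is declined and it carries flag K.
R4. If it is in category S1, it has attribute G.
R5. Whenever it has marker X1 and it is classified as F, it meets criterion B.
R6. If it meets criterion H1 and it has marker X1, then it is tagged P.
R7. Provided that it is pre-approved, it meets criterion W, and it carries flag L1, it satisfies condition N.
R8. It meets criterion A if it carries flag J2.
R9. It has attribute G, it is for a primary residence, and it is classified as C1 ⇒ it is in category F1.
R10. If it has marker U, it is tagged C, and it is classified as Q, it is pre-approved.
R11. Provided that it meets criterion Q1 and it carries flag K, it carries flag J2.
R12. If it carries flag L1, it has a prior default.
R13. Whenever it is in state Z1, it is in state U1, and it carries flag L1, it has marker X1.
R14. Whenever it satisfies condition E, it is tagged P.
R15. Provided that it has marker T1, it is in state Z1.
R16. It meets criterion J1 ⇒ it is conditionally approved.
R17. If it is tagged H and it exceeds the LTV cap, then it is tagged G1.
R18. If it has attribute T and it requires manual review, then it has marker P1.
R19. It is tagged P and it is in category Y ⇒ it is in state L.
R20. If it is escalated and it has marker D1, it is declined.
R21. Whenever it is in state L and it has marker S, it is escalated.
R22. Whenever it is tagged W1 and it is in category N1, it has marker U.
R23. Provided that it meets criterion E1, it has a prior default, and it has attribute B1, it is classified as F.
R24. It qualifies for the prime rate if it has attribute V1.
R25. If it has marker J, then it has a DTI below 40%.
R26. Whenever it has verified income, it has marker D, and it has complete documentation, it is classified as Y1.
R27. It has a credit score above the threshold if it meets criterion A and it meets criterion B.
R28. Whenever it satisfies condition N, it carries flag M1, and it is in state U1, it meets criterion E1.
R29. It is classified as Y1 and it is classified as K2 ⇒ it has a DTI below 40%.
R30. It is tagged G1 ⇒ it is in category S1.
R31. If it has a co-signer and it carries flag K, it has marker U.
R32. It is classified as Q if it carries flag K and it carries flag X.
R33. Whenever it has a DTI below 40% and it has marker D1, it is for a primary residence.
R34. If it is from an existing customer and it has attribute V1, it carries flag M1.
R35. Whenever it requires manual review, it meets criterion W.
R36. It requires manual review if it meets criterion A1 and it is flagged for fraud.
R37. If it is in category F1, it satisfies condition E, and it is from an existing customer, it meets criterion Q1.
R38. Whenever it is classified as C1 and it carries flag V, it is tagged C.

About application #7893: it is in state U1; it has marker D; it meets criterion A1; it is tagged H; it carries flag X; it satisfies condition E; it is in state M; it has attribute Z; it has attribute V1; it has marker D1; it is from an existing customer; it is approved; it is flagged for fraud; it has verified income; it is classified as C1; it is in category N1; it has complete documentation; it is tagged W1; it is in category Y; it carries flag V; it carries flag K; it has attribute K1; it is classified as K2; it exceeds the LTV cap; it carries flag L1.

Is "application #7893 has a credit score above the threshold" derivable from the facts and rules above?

Yes

By R1 (it has marker D, it has attribute K1): it has marker S.
By R12 (it carries flag L1): it has a prior default.
By R14 (it satisfies condition E): it is tagged P.
By R17 (it is tagged H, it exceeds the LTV cap): it is tagged G1.
By R19 (it is tagged P, it is in category Y): it is in state L.
By R21 (it is in state L, it has marker S): it is escalated.
By R22 (it is tagged W1, it is in category N1): it has marker U.
By R24 (it has attribute V1): it qualifies for the prime rate.
By R26 (it has verified income, it has marker D, it has complete documentation): it is classified as Y1.
By R29 (it is classified as Y1, it is classified as K2): it has a DTI below 40%.
By R30 (it is tagged G1): it is in category S1.
By R32 (it carries flag K, it carries flag X): it is classified as Q.
By R33 (it has a DTI below 40%, it has marker D1): it is for a primary residence.
By R34 (it is from an existing customer, it has attribute V1): it carries flag M1.
By R36 (it meets criterion A1, it is flagged for fraud): it requires manual review.
By R38 (it is classified as C1, it carries flag V): it is tagged C.
By R2 (it qualifies for the prime rate): it has attribute B1.
By R4 (it is in category S1): it has attribute G.
By R9 (it has attribute G, it is for a primary residence, it is classified as C1): it is in category F1.
By R10 (it has marker U, it is tagged C, it is classified as Q): it is pre-approved.
By R20 (it is escalated, it has marker D1): it is declined.
By R35 (it requires manual review): it meets criterion W.
By R37 (it is in category F1, it satisfies condition E, it is from an existing customer): it meets criterion Q1.
By R3 (it is declined, it carries flag K): it is in state Z1.
By R7 (it is pre-approved, it meets criterion W, it carries flag L1): it satisfies condition N.
By R11 (it meets criterion Q1, it carries flag K): it carries flag J2.
By R13 (it is in state Z1, it is in state U1, it carries flag L1): it has marker X1.
By R28 (it satisfies condition N, it carries flag M1, it is in state U1): it meets criterion E1.
By R8 (it carries flag J2): it meets criterion A.
By R23 (it meets criterion E1, it has a prior default, it has attribute B1): it is classified as F.
By R5 (it has marker X1, it is classified as F): it meets criterion B.
By R27 (it meets criterion A, it meets criterion B): it has a credit score above the threshold.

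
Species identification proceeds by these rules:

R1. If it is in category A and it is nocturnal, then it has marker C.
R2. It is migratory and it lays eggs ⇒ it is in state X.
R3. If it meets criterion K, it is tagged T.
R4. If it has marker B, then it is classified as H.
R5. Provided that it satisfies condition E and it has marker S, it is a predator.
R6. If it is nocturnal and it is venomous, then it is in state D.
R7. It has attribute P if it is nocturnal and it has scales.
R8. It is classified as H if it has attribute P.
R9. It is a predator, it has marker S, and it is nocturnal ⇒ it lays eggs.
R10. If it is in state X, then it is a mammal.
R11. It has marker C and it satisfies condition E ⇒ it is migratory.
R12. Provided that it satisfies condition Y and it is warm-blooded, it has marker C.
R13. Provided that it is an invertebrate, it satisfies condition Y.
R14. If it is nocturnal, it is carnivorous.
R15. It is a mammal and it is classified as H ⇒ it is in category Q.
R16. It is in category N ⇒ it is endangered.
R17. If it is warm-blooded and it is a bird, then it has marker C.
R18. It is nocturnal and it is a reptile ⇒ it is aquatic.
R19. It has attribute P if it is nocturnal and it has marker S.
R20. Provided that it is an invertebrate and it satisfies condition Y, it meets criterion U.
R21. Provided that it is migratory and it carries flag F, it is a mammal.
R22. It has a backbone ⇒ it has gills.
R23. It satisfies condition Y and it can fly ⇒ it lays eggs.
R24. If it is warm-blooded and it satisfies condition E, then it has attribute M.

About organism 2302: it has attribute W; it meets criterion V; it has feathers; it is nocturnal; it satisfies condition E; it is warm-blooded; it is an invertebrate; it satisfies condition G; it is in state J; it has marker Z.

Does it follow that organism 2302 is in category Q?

Forward chaining from the given facts derives: satisfies condition Y, is carnivorous, meets criterion U, has attribute M, has marker C, is migratory.
The only rule concluding "it is in category Q" is R15, which needs "it is a mammal"; that is never established.

No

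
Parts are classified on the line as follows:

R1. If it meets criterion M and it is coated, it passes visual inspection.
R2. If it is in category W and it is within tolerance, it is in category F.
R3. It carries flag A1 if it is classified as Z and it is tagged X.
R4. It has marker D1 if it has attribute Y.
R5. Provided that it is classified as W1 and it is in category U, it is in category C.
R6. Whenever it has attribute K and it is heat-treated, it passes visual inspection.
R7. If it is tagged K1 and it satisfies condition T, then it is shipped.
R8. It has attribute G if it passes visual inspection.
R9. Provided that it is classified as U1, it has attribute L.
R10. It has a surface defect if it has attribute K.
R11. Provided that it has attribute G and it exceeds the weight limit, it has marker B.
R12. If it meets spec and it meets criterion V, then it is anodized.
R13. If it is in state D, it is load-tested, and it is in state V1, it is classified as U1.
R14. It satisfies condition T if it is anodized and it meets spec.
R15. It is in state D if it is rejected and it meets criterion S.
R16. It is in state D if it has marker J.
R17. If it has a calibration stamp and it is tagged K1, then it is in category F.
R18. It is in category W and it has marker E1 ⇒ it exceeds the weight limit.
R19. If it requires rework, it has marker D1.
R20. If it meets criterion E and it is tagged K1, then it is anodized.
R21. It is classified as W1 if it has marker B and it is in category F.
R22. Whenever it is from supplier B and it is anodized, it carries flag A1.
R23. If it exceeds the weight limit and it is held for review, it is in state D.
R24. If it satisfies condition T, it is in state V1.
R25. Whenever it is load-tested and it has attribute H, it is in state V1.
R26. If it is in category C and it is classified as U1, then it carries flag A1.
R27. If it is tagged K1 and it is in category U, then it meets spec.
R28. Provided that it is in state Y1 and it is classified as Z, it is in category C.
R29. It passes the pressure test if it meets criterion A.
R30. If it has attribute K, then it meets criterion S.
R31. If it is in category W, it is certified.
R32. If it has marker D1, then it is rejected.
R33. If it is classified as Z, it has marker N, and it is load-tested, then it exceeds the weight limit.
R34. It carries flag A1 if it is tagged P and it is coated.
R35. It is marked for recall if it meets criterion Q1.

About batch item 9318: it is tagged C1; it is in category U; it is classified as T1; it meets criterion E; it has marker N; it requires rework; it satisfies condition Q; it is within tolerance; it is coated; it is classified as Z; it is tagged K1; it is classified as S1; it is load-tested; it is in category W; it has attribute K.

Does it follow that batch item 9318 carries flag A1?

Forward chaining from the given facts derives: is in category F, has a surface defect, has marker D1, is anodized, meets spec, meets criterion S, is certified, is rejected, exceeds the weight limit, satisfies condition T, is in state D, is in state V1, is shipped, is classified as U1, has attribute L.
Rules concluding "it carries flag A1": R3 needs "it is tagged X"; R22 needs "it is from supplier B"; R26 needs "it is in category C"; R34 needs "it is tagged P" — none of these are established.

No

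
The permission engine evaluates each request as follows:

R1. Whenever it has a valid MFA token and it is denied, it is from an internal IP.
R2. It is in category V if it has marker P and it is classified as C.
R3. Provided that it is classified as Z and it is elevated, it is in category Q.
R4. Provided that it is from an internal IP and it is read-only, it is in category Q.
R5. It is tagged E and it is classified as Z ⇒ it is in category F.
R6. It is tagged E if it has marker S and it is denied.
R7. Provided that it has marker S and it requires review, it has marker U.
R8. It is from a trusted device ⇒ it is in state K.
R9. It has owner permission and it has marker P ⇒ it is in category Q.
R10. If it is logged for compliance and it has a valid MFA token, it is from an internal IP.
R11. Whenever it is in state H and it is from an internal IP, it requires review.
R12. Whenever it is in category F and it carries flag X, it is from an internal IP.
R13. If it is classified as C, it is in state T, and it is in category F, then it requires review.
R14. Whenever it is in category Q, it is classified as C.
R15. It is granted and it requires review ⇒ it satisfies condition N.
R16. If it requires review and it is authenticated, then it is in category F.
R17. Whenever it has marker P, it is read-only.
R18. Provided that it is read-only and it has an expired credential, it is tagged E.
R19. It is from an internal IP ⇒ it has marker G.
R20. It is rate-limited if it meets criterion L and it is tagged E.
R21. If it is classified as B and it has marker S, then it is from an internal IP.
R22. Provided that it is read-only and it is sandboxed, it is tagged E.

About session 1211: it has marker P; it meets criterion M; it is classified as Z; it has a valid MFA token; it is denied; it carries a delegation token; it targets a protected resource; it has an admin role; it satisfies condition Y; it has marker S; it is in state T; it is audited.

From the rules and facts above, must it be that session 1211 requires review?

By R1 (it has a valid MFA token, it is denied): it is from an internal IP.
By R6 (it has marker S, it is denied): it is tagged E.
By R17 (it has marker P): it is read-only.
By R4 (it is from an internal IP, it is read-only): it is in category Q.
By R5 (it is tagged E, it is classified as Z): it is in category F.
By R14 (it is in category Q): it is classified as C.
By R13 (it is classified as C, it is in state T, it is in category F): it requires review.

Yes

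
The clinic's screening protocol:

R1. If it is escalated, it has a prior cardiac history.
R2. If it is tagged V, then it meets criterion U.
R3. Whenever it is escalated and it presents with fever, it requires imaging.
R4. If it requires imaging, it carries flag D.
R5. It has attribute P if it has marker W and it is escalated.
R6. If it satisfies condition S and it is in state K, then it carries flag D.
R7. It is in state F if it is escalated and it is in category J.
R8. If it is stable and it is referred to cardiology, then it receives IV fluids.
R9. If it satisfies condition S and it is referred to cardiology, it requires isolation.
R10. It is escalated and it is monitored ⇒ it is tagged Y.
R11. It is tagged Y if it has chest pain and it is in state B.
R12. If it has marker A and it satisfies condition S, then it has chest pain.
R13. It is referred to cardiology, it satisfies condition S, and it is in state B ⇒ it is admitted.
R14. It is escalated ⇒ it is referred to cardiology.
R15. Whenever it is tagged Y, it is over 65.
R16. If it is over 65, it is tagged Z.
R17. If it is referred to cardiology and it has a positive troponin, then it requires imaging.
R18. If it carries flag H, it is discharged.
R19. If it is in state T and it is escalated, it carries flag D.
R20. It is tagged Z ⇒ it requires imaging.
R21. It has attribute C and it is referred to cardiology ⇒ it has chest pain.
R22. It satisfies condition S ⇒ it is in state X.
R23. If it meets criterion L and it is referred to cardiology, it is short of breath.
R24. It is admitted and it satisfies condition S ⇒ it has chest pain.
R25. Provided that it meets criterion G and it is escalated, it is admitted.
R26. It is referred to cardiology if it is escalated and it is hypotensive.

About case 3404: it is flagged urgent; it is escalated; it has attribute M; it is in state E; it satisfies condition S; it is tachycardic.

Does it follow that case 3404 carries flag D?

Forward chaining from the given facts derives: has a prior cardiac history, is referred to cardiology, is in state X, requires isolation.
Rules concluding "it carries flag D": R4 needs "it requires imaging"; R6 needs "it is in state K"; R19 needs "it is in state T" — none of these are established.

No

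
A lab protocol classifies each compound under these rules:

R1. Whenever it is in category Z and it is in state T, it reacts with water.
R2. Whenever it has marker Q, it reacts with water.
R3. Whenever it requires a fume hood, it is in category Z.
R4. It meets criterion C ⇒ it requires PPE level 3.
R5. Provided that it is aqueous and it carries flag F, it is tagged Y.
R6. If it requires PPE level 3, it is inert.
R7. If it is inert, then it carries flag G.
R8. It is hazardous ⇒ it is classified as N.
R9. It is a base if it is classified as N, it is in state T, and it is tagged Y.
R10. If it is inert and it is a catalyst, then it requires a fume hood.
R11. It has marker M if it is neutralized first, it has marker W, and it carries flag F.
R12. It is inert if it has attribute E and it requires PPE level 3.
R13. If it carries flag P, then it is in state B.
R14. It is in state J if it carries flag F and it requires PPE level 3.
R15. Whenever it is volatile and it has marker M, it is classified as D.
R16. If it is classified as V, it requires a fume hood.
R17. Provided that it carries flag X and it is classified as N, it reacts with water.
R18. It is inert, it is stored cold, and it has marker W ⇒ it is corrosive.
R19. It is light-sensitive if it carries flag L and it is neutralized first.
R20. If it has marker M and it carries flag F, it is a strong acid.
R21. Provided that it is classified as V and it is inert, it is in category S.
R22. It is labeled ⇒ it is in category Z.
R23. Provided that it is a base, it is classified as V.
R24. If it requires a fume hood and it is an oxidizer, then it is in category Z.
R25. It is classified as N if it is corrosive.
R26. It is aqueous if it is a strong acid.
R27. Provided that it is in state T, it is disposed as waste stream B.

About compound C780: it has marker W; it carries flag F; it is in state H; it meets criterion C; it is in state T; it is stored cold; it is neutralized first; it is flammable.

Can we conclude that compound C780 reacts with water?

Yes

By R4 (it meets criterion C): it requires PPE level 3.
By R6 (it requires PPE level 3): it is inert.
By R11 (it is neutralized first, it has marker W, it carries flag F): it has marker M.
By R18 (it is inert, it is stored cold, it has marker W): it is corrosive.
By R20 (it has marker M, it carries flag F): it is a strong acid.
By R25 (it is corrosive): it is classified as N.
By R26 (it is a strong acid): it is aqueous.
By R5 (it is aqueous, it carries flag F): it is tagged Y.
By R9 (it is classified as N, it is in state T, it is tagged Y): it is a base.
By R23 (it is a base): it is classified as V.
By R16 (it is classified as V): it requires a fume hood.
By R3 (it requires a fume hood): it is in category Z.
By R1 (it is in category Z, it is in state T): it reacts with water.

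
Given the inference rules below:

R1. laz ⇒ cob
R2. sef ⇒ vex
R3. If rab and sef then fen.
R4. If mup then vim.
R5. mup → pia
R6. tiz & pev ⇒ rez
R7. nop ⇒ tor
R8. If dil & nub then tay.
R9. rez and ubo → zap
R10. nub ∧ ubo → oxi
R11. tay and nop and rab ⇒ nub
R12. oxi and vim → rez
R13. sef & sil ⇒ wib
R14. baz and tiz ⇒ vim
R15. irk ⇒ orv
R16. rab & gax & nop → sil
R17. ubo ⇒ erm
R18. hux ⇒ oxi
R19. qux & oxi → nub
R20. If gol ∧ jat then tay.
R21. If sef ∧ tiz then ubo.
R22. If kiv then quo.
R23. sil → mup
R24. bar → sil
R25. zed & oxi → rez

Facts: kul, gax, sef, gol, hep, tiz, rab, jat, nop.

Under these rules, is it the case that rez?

Yes

sil  (by R16: rab, gax, nop)
tay  (by R20: gol, jat)
ubo  (by R21: sef, tiz)
mup  (by R23: sil)
vim  (by R4: mup)
nub  (by R11: tay, nop, rab)
oxi  (by R10: nub, ubo)
rez  (by R12: oxi, vim)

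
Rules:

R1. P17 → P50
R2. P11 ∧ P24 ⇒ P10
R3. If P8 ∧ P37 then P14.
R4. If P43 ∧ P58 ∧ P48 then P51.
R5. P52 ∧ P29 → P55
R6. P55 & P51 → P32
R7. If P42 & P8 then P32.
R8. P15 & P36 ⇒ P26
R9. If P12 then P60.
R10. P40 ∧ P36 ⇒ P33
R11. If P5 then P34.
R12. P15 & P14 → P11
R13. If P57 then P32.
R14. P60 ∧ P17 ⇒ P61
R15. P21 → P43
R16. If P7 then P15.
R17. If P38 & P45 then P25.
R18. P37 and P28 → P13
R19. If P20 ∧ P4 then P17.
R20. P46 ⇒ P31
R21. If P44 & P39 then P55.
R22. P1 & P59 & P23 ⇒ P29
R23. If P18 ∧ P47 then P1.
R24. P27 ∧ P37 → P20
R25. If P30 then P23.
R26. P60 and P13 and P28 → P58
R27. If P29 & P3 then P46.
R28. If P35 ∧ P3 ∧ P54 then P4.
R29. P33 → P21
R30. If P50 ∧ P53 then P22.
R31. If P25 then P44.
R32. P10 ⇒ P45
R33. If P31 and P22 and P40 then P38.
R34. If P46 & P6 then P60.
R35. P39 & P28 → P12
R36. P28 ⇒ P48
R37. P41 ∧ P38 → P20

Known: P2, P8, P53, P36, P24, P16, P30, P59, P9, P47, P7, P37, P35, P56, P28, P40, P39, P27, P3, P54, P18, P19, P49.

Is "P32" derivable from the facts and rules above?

Yes

P14  (by R3: P8, P37)
P33  (by R10: P40, P36)
P15  (by R16: P7)
P13  (by R18: P37, P28)
P1  (by R23: P18, P47)
P20  (by R24: P27, P37)
P23  (by R25: P30)
P4  (by R28: P35, P3, P54)
P21  (by R29: P33)
P12  (by R35: P39, P28)
P48  (by R36: P28)
P60  (by R9: P12)
P11  (by R12: P15, P14)
P43  (by R15: P21)
P17  (by R19: P20, P4)
P29  (by R22: P1, P59, P23)
P58  (by R26: P60, P13, P28)
P46  (by R27: P29, P3)
P50  (by R1: P17)
P10  (by R2: P11, P24)
P51  (by R4: P43, P58, P48)
P31  (by R20: P46)
P22  (by R30: P50, P53)
P45  (by R32: P10)
P38  (by R33: P31, P22, P40)
P25  (by R17: P38, P45)
P44  (by R31: P25)
P55  (by R21: P44, P39)
P32  (by R6: P55, P51)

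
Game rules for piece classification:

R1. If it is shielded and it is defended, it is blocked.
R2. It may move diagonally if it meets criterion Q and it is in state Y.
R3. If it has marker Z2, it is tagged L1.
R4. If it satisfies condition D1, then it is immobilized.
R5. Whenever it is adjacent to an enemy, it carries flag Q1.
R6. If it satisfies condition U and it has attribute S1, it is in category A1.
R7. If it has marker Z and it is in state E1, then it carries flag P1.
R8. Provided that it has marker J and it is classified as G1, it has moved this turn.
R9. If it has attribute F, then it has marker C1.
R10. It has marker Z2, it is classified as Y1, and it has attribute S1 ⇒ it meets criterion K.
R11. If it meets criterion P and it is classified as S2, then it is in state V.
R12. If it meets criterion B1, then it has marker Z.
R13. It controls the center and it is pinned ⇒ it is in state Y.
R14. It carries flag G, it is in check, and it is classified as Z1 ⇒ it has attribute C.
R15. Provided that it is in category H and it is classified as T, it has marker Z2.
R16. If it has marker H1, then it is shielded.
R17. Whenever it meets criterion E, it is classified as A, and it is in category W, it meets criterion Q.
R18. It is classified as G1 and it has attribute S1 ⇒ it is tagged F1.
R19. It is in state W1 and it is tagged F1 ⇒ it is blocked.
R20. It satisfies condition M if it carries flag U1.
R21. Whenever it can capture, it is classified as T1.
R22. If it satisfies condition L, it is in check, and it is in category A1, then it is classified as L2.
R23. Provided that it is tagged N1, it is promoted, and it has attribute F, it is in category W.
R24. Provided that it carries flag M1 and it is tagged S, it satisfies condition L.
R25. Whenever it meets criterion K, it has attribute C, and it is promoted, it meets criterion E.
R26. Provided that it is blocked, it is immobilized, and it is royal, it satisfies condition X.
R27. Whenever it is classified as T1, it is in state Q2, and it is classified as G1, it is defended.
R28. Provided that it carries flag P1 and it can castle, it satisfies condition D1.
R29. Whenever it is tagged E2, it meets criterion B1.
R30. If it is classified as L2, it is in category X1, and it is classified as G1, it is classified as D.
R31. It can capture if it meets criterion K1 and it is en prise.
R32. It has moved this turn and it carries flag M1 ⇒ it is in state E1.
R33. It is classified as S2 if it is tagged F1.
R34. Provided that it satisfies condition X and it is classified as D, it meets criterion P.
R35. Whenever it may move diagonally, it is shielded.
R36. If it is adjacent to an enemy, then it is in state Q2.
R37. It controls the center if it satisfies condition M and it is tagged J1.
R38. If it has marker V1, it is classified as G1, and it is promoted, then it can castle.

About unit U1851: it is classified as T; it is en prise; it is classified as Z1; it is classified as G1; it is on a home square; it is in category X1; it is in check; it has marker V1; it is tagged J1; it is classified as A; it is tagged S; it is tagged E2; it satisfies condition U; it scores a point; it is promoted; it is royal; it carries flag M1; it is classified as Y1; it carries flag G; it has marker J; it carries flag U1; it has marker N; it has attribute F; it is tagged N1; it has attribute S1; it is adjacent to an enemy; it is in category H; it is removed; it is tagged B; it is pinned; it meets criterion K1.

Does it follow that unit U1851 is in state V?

By R6 (it satisfies condition U, it has attribute S1): it is in category A1.
By R8 (it has marker J, it is classified as G1): it has moved this turn.
By R14 (it carries flag G, it is in check, it is classified as Z1): it has attribute C.
By R15 (it is in category H, it is classified as T): it has marker Z2.
By R18 (it is classified as G1, it has attribute S1): it is tagged F1.
By R20 (it carries flag U1): it satisfies condition M.
By R23 (it is tagged N1, it is promoted, it has attribute F): it is in category W.
By R24 (it carries flag M1, it is tagged S): it satisfies condition L.
By R29 (it is tagged E2): it meets criterion B1.
By R31 (it meets criterion K1, it is en prise): it can capture.
By R32 (it has moved this turn, it carries flag M1): it is in state E1.
By R33 (it is tagged F1): it is classified as S2.
By R36 (it is adjacent to an enemy): it is in state Q2.
By R37 (it satisfies condition M, it is tagged J1): it controls the center.
By R38 (it has marker V1, it is classified as G1, it is promoted): it can castle.
By R10 (it has marker Z2, it is classified as Y1, it has attribute S1): it meets criterion K.
By R12 (it meets criterion B1): it has marker Z.
By R13 (it controls the center, it is pinned): it is in state Y.
By R21 (it can capture): it is classified as T1.
By R22 (it satisfies condition L, it is in check, it is in category A1): it is classified as L2.
By R25 (it meets criterion K, it has attribute C, it is promoted): it meets criterion E.
By R27 (it is classified as T1, it is in state Q2, it is classified as G1): it is defended.
By R30 (it is classified as L2, it is in category X1, it is classified as G1): it is classified as D.
By R7 (it has marker Z, it is in state E1): it carries flag P1.
By R17 (it meets criterion E, it is classified as A, it is in category W): it meets criterion Q.
By R28 (it carries flag P1, it can castle): it satisfies condition D1.
By R2 (it meets criterion Q, it is in state Y): it may move diagonally.
By R4 (it satisfies condition D1): it is immobilized.
By R35 (it may move diagonally): it is shielded.
By R1 (it is shielded, it is defended): it is blocked.
By R26 (it is blocked, it is immobilized, it is royal): it satisfies condition X.
By R34 (it satisfies condition X, it is classified as D): it meets criterion P.
By R11 (it meets criterion P, it is classified as S2): it is in state V.

Yes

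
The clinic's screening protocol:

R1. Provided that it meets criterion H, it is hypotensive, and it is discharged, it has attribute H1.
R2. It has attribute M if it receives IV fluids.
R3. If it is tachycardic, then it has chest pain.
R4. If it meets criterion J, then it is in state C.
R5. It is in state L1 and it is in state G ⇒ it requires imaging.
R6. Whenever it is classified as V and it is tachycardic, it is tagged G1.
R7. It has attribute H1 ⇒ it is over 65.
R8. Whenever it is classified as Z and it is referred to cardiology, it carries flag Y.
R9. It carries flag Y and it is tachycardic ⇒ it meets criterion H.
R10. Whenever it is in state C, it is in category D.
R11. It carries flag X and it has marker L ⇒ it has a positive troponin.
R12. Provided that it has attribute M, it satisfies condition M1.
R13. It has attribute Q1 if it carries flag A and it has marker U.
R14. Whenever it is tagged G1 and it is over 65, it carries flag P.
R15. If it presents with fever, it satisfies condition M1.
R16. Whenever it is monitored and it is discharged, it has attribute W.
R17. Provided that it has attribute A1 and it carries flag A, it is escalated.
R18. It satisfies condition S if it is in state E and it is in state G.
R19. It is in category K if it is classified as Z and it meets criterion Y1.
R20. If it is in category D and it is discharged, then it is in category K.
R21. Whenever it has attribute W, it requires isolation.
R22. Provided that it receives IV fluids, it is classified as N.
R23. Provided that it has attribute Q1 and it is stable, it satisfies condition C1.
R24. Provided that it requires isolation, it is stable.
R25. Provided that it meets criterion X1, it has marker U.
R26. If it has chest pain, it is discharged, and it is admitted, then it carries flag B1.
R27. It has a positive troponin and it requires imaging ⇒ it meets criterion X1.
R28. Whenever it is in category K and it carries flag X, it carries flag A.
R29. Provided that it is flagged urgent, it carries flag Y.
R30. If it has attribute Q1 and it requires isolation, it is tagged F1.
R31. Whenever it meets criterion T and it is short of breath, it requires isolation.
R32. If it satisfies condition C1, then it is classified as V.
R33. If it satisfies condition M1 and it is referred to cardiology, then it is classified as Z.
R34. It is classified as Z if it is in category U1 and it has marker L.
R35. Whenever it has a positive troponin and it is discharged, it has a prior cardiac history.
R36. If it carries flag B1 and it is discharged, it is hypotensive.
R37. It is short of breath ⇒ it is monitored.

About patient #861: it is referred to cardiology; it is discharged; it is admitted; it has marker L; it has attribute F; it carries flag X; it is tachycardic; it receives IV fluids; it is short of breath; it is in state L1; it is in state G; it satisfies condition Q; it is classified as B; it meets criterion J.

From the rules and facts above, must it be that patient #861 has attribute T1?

No

Forward chaining from the given facts derives: has attribute M, has chest pain, is in state C, requires imaging, is in category D, has a positive troponin, satisfies condition M1, is in category K, is classified as N, carries flag B1, meets criterion X1, carries flag A, is classified as Z, has a prior cardiac history, is hypotensive, is monitored, carries flag Y, meets criterion H, has attribute W, requires isolation, is stable, has marker U, has attribute H1, is over 65, has attribute Q1, satisfies condition C1, is tagged F1, is classified as V, is tagged G1, carries flag P.
No rule has "it has attribute T1" as its conclusion, and it is not among the given facts.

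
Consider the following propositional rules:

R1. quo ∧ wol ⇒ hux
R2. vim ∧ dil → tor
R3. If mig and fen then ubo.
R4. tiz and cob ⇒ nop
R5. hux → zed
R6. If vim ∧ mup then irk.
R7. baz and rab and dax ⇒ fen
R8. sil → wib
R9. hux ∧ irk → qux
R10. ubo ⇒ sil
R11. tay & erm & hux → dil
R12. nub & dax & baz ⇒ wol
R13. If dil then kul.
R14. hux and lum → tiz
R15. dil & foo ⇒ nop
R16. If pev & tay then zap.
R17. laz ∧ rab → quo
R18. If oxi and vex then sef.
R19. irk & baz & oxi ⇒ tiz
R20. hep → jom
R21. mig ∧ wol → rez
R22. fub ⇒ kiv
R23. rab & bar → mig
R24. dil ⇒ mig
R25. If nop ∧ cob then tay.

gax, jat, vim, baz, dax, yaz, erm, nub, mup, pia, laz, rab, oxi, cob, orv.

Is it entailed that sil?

irk  (by R6: vim, mup)
fen  (by R7: baz, rab, dax)
wol  (by R12: nub, dax, baz)
quo  (by R17: laz, rab)
tiz  (by R19: irk, baz, oxi)
hux  (by R1: quo, wol)
nop  (by R4: tiz, cob)
tay  (by R25: nop, cob)
dil  (by R11: tay, erm, hux)
mig  (by R24: dil)
ubo  (by R3: mig, fen)
sil  (by R10: ubo)

Yes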